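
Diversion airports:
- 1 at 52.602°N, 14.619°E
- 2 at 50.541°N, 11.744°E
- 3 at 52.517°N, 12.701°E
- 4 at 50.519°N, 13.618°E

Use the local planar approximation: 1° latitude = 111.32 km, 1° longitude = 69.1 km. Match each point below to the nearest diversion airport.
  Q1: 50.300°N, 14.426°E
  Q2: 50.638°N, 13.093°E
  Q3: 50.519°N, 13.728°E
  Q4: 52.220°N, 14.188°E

Q1→4; Q2→4; Q3→4; Q4→1

Q1 at 50.300°N, 14.426°E:
  1: 256.605 km
  2: 187.258 km
  3: 274.074 km
  4: 60.923 km
  → nearest: 4 (60.923 km)
Q2 at 50.638°N, 13.093°E:
  1: 242.733 km
  2: 93.839 km
  3: 210.917 km
  4: 38.620 km
  → nearest: 4 (38.620 km)
Q3 at 50.519°N, 13.728°E:
  1: 239.914 km
  2: 137.116 km
  3: 233.464 km
  4: 7.601 km
  → nearest: 4 (7.601 km)
Q4 at 52.220°N, 14.188°E:
  1: 51.916 km
  2: 251.902 km
  3: 107.940 km
  4: 193.408 km
  → nearest: 1 (51.916 km)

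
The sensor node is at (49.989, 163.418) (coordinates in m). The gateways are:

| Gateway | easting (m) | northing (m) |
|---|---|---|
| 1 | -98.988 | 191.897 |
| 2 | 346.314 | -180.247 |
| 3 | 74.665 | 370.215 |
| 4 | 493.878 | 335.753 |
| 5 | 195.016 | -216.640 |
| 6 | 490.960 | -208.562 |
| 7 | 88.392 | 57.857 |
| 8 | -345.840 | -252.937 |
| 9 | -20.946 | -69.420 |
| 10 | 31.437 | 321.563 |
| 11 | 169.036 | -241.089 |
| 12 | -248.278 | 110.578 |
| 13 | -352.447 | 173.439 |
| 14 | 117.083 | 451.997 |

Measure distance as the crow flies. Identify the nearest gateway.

7

Distances from (49.989, 163.418):
1: √((-148.977)² + (28.479)²) = √(22194.14653 + 811.05344) = 151.675 m
2: √((296.325)² + (-343.665)²) = √(87808.50563 + 118105.63223) = 453.778 m
3: √((24.676)² + (206.797)²) = √(608.90498 + 42764.99921) = 208.264 m
4: √((443.889)² + (172.335)²) = √(197037.44432 + 29699.35222) = 476.169 m
5: √((145.027)² + (-380.058)²) = √(21032.83073 + 144444.08336) = 406.789 m
6: √((440.971)² + (-371.980)²) = √(194455.42284 + 138369.12040) = 576.909 m
7: √((38.403)² + (-105.561)²) = √(1474.79041 + 11143.12472) = 112.329 m
8: √((-395.829)² + (-416.355)²) = √(156680.59724 + 173351.48603) = 574.484 m
9: √((-70.935)² + (-232.838)²) = √(5031.77423 + 54213.53424) = 243.404 m
10: √((-18.552)² + (158.145)²) = √(344.17670 + 25009.84102) = 159.229 m
11: √((119.047)² + (-404.507)²) = √(14172.18821 + 163625.91305) = 421.661 m
12: √((-298.267)² + (-52.840)²) = √(88963.20329 + 2792.06560) = 302.911 m
13: √((-402.436)² + (10.021)²) = √(161954.73410 + 100.42044) = 402.561 m
14: √((67.094)² + (288.579)²) = √(4501.60484 + 83277.83924) = 296.276 m
Minimum: 7 at 112.329 m.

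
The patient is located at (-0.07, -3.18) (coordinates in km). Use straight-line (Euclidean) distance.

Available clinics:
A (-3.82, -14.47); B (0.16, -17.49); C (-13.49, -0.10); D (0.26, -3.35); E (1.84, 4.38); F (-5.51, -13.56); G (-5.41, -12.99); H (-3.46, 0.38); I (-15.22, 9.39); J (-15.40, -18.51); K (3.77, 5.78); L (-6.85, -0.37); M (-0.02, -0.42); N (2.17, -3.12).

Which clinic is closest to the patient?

D

Distances from (-0.07, -3.18):
A: √((-3.75)² + (-11.29)²) = √(14.0625 + 127.4641) = 11.90 km
B: √((0.23)² + (-14.31)²) = √(0.0529 + 204.7761) = 14.31 km
C: √((-13.42)² + (3.08)²) = √(180.0964 + 9.4864) = 13.77 km
D: √((0.33)² + (-0.17)²) = √(0.1089 + 0.0289) = 0.37 km
E: √((1.91)² + (7.56)²) = √(3.6481 + 57.1536) = 7.80 km
F: √((-5.44)² + (-10.38)²) = √(29.5936 + 107.7444) = 11.72 km
G: √((-5.34)² + (-9.81)²) = √(28.5156 + 96.2361) = 11.17 km
H: √((-3.39)² + (3.56)²) = √(11.4921 + 12.6736) = 4.92 km
I: √((-15.15)² + (12.57)²) = √(229.5225 + 158.0049) = 19.69 km
J: √((-15.33)² + (-15.33)²) = √(235.0089 + 235.0089) = 21.68 km
K: √((3.84)² + (8.96)²) = √(14.7456 + 80.2816) = 9.75 km
L: √((-6.78)² + (2.81)²) = √(45.9684 + 7.8961) = 7.34 km
M: √((0.05)² + (2.76)²) = √(0.0025 + 7.6176) = 2.76 km
N: √((2.24)² + (0.06)²) = √(5.0176 + 0.0036) = 2.24 km
Minimum: D at 0.37 km.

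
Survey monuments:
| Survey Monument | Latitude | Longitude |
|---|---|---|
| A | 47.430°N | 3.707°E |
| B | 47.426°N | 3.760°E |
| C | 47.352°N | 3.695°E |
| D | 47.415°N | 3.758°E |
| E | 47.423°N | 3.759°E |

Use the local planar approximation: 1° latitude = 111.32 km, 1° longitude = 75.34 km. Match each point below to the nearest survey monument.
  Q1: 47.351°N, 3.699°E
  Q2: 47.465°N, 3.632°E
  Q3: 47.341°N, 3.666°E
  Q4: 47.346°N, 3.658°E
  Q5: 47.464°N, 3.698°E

Q1 at 47.351°N, 3.699°E:
  A: √((0.079·111.32)² + (0.008·75.34)²) = √(77.33936 + 0.36327) = 8.815 km
  B: √((0.075·111.32)² + (0.061·75.34)²) = √(69.70580 + 21.12083) = 9.530 km
  C: √((0.001·111.32)² + (-0.004·75.34)²) = √(0.01239 + 0.09082) = 0.321 km
  D: √((0.064·111.32)² + (0.059·75.34)²) = √(50.75822 + 19.75856) = 8.397 km
  E: √((0.072·111.32)² + (0.060·75.34)²) = √(64.24087 + 20.43402) = 9.202 km
  → nearest: C (0.321 km)
Q2 at 47.465°N, 3.632°E:
  A: √((-0.035·111.32)² + (0.075·75.34)²) = √(15.18037 + 31.92815) = 6.864 km
  B: √((-0.039·111.32)² + (0.128·75.34)²) = √(18.84845 + 92.99748) = 10.576 km
  C: √((-0.113·111.32)² + (0.063·75.34)²) = √(158.23527 + 22.52850) = 13.445 km
  D: √((-0.050·111.32)² + (0.126·75.34)²) = √(30.98036 + 90.11401) = 11.004 km
  E: √((-0.042·111.32)² + (0.127·75.34)²) = √(21.85974 + 91.55007) = 10.649 km
  → nearest: A (6.864 km)
Q3 at 47.341°N, 3.666°E:
  A: √((0.089·111.32)² + (0.041·75.34)²) = √(98.15816 + 9.54155) = 10.378 km
  B: √((0.085·111.32)² + (0.094·75.34)²) = √(89.53323 + 50.15416) = 11.819 km
  C: √((0.011·111.32)² + (0.029·75.34)²) = √(1.49945 + 4.77361) = 2.505 km
  D: √((0.074·111.32)² + (0.092·75.34)²) = √(67.85937 + 48.04264) = 10.766 km
  E: √((0.082·111.32)² + (0.093·75.34)²) = √(83.32477 + 49.09272) = 11.507 km
  → nearest: C (2.505 km)
Q4 at 47.346°N, 3.658°E:
  A: √((0.084·111.32)² + (0.049·75.34)²) = √(87.43896 + 13.62835) = 10.053 km
  B: √((0.080·111.32)² + (0.102·75.34)²) = √(79.30971 + 59.05431) = 11.763 km
  C: √((0.006·111.32)² + (0.037·75.34)²) = √(0.44612 + 7.77060) = 2.866 km
  D: √((0.069·111.32)² + (0.100·75.34)²) = √(58.99899 + 56.76116) = 10.759 km
  E: √((0.077·111.32)² + (0.101·75.34)²) = √(73.47301 + 57.90206) = 11.462 km
  → nearest: C (2.866 km)
Q5 at 47.464°N, 3.698°E:
  A: √((-0.034·111.32)² + (0.009·75.34)²) = √(14.32532 + 0.45977) = 3.845 km
  B: √((-0.038·111.32)² + (0.062·75.34)²) = √(17.89425 + 21.81899) = 6.302 km
  C: √((-0.112·111.32)² + (-0.003·75.34)²) = √(155.44703 + 0.05109) = 12.470 km
  D: √((-0.049·111.32)² + (0.060·75.34)²) = √(29.75353 + 20.43402) = 7.084 km
  E: √((-0.041·111.32)² + (0.061·75.34)²) = √(20.83119 + 21.12083) = 6.477 km
  → nearest: A (3.845 km)

Q1→C; Q2→A; Q3→C; Q4→C; Q5→A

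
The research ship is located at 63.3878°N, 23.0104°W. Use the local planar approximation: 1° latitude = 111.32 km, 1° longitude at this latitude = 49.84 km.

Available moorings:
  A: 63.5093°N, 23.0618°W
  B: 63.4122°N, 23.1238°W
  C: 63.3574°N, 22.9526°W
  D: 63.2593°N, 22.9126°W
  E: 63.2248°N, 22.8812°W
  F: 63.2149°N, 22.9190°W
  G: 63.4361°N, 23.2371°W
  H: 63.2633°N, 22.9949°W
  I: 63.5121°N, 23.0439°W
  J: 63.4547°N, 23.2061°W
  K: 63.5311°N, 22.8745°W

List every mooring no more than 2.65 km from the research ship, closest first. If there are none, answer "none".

none

Distances from 63.3878°N, 23.0104°W:
A: 13.7658 km
B: 6.2707 km
C: 4.4442 km
D: 15.1123 km
E: 19.2539 km
F: 19.7790 km
G: 12.5128 km
H: 13.8809 km
I: 13.9374 km
J: 12.2718 km
K: 17.3306 km
Threshold 2.65 km: none within range.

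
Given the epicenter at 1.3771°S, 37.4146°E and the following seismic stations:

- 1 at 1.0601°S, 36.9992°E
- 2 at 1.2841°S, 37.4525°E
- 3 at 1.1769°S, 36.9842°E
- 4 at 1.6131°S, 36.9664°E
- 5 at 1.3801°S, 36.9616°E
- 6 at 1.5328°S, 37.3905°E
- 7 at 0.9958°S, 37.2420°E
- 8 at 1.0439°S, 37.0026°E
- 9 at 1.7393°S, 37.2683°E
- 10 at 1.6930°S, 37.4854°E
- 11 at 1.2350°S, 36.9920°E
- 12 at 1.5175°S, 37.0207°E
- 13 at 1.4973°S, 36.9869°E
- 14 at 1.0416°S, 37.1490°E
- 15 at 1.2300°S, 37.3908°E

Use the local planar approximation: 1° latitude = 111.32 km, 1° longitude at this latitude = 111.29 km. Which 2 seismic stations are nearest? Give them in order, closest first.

Distances from 1.3771°S, 37.4146°E:
1: 58.1590 km
2: 11.1790 km
3: 52.8300 km
4: 56.3757 km
5: 50.4155 km
6: 17.5388 km
7: 46.5904 km
8: 58.9759 km
9: 43.4834 km
10: 36.0379 km
11: 49.6201 km
12: 46.5400 km
13: 49.4437 km
14: 47.6296 km
15: 16.5880 km
Sorted: 2 (11.1790 km) < 15 (16.5880 km) < 6 (17.5388 km) < 10 (36.0379 km) < …

2, 15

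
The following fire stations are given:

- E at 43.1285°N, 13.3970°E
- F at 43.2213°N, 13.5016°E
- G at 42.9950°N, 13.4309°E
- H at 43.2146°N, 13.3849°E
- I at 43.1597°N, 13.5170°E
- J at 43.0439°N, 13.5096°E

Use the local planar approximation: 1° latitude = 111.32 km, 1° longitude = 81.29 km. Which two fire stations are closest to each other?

Pairwise distances:
E–F: 13.3798 km
E–G: 15.1146 km
E–H: 9.6350 km
E–I: 10.3547 km
E–J: 13.1330 km
F–G: 25.8390 km
F–H: 9.5158 km
F–I: 6.9706 km
F–J: 19.7589 km
G–H: 24.7302 km
G–I: 19.6249 km
G–J: 8.4000 km
H–I: 12.3557 km
H–J: 21.5370 km
I–J: 12.9049 km
Closest pair: F–I at 6.9706 km.

F and I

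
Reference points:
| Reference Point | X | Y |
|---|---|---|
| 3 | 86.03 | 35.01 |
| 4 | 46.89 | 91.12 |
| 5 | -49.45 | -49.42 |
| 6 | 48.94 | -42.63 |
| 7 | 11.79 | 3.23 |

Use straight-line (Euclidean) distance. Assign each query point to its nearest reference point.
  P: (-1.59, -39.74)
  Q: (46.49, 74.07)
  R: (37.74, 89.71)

P at (-1.59, -39.74):
  3: √((87.62)² + (74.75)²) = √(7677.2644 + 5587.5625) = 115.17
  4: √((48.48)² + (130.86)²) = √(2350.3104 + 17124.3396) = 139.55
  5: √((-47.86)² + (-9.68)²) = √(2290.5796 + 93.7024) = 48.83
  6: √((50.53)² + (-2.89)²) = √(2553.2809 + 8.3521) = 50.61
  7: √((13.38)² + (42.97)²) = √(179.0244 + 1846.4209) = 45.00
  → nearest: 7 (45.00)
Q at (46.49, 74.07):
  3: √((39.54)² + (-39.06)²) = √(1563.4116 + 1525.6836) = 55.58
  4: √((0.40)² + (17.05)²) = √(0.1600 + 290.7025) = 17.05
  5: √((-95.94)² + (-123.49)²) = √(9204.4836 + 15249.7801) = 156.38
  6: √((2.45)² + (-116.70)²) = √(6.0025 + 13618.8900) = 116.73
  7: √((-34.70)² + (-70.84)²) = √(1204.0900 + 5018.3056) = 78.88
  → nearest: 4 (17.05)
R at (37.74, 89.71):
  3: √((48.29)² + (-54.70)²) = √(2331.9241 + 2992.0900) = 72.97
  4: √((9.15)² + (1.41)²) = √(83.7225 + 1.9881) = 9.26
  5: √((-87.19)² + (-139.13)²) = √(7602.0961 + 19357.1569) = 164.19
  6: √((11.20)² + (-132.34)²) = √(125.4400 + 17513.8756) = 132.81
  7: √((-25.95)² + (-86.48)²) = √(673.4025 + 7478.7904) = 90.29
  → nearest: 4 (9.26)

P→7; Q→4; R→4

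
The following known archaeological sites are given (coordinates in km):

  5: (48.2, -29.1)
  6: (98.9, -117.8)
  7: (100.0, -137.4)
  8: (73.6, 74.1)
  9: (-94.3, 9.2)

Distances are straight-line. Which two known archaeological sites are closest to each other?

6 and 7

Pairwise distances:
5–6: √((50.7)² + (-88.7)²) = √(2570.490 + 7867.690) = 102.2 km
5–7: √((51.8)² + (-108.3)²) = √(2683.240 + 11728.890) = 120.1 km
5–8: √((25.4)² + (103.2)²) = √(645.160 + 10650.240) = 106.3 km
5–9: √((-142.5)² + (38.3)²) = √(20306.250 + 1466.890) = 147.6 km
6–7: √((1.1)² + (-19.6)²) = √(1.210 + 384.160) = 19.6 km
6–8: √((-25.3)² + (191.9)²) = √(640.090 + 36825.610) = 193.6 km
6–9: √((-193.2)² + (127.0)²) = √(37326.240 + 16129.000) = 231.2 km
7–8: √((-26.4)² + (211.5)²) = √(696.960 + 44732.250) = 213.1 km
7–9: √((-194.3)² + (146.6)²) = √(37752.490 + 21491.560) = 243.4 km
8–9: √((-167.9)² + (-64.9)²) = √(28190.410 + 4212.010) = 180.0 km
Closest pair: 6–7 at 19.6 km.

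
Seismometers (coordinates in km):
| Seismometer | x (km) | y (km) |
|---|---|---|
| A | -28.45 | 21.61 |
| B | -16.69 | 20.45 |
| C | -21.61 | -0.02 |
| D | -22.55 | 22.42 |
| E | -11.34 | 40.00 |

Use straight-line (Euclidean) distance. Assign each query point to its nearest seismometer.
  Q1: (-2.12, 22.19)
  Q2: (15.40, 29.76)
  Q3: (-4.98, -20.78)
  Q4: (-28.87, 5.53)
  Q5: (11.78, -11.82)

Q1→B; Q2→E; Q3→C; Q4→C; Q5→C

Q1 at (-2.12, 22.19):
  A: √((-26.33)² + (-0.58)²) = √(693.2689 + 0.3364) = 26.34 km
  B: √((-14.57)² + (-1.74)²) = √(212.2849 + 3.0276) = 14.67 km
  C: √((-19.49)² + (-22.21)²) = √(379.8601 + 493.2841) = 29.55 km
  D: √((-20.43)² + (0.23)²) = √(417.3849 + 0.0529) = 20.43 km
  E: √((-9.22)² + (17.81)²) = √(85.0084 + 317.1961) = 20.06 km
  → nearest: B (14.67 km)
Q2 at (15.40, 29.76):
  A: √((-43.85)² + (-8.15)²) = √(1922.8225 + 66.4225) = 44.60 km
  B: √((-32.09)² + (-9.31)²) = √(1029.7681 + 86.6761) = 33.41 km
  C: √((-37.01)² + (-29.78)²) = √(1369.7401 + 886.8484) = 47.50 km
  D: √((-37.95)² + (-7.34)²) = √(1440.2025 + 53.8756) = 38.65 km
  E: √((-26.74)² + (10.24)²) = √(715.0276 + 104.8576) = 28.63 km
  → nearest: E (28.63 km)
Q3 at (-4.98, -20.78):
  A: √((-23.47)² + (42.39)²) = √(550.8409 + 1796.9121) = 48.45 km
  B: √((-11.71)² + (41.23)²) = √(137.1241 + 1699.9129) = 42.86 km
  C: √((-16.63)² + (20.76)²) = √(276.5569 + 430.9776) = 26.60 km
  D: √((-17.57)² + (43.20)²) = √(308.7049 + 1866.2400) = 46.64 km
  E: √((-6.36)² + (60.78)²) = √(40.4496 + 3694.2084) = 61.11 km
  → nearest: C (26.60 km)
Q4 at (-28.87, 5.53):
  A: √((0.42)² + (16.08)²) = √(0.1764 + 258.5664) = 16.09 km
  B: √((12.18)² + (14.92)²) = √(148.3524 + 222.6064) = 19.26 km
  C: √((7.26)² + (-5.55)²) = √(52.7076 + 30.8025) = 9.14 km
  D: √((6.32)² + (16.89)²) = √(39.9424 + 285.2721) = 18.03 km
  E: √((17.53)² + (34.47)²) = √(307.3009 + 1188.1809) = 38.67 km
  → nearest: C (9.14 km)
Q5 at (11.78, -11.82):
  A: √((-40.23)² + (33.43)²) = √(1618.4529 + 1117.5649) = 52.31 km
  B: √((-28.47)² + (32.27)²) = √(810.5409 + 1041.3529) = 43.03 km
  C: √((-33.39)² + (11.80)²) = √(1114.8921 + 139.2400) = 35.41 km
  D: √((-34.33)² + (34.24)²) = √(1178.5489 + 1172.3776) = 48.49 km
  E: √((-23.12)² + (51.82)²) = √(534.5344 + 2685.3124) = 56.74 km
  → nearest: C (35.41 km)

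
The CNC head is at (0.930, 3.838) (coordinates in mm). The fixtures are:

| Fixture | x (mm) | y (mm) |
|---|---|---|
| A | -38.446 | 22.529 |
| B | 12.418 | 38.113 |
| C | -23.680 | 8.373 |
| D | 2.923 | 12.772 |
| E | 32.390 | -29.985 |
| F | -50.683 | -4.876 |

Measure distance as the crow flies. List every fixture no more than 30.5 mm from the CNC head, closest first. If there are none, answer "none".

Distances from (0.930, 3.838):
A: √((-39.376)² + (18.691)²) = √(1550.46938 + 349.35348) = 43.587 mm
B: √((11.488)² + (34.275)²) = √(131.97414 + 1174.77562) = 36.149 mm
C: √((-24.610)² + (4.535)²) = √(605.65210 + 20.56622) = 25.024 mm
D: √((1.993)² + (8.934)²) = √(3.97205 + 79.81636) = 9.154 mm
E: √((31.460)² + (-33.823)²) = √(989.73160 + 1143.99533) = 46.192 mm
F: √((-51.613)² + (-8.714)²) = √(2663.90177 + 75.93380) = 52.343 mm
Threshold 30.5 mm: D (9.154 mm), C (25.024 mm) are within range.

D, C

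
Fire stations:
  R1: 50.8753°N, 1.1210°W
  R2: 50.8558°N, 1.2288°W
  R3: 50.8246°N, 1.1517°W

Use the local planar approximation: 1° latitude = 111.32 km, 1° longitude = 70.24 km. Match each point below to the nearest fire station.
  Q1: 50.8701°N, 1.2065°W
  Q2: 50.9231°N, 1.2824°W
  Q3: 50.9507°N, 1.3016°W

Q1→R2; Q2→R2; Q3→R2

Q1 at 50.8701°N, 1.2065°W:
  R1: 6.0334 km
  R2: 2.2333 km
  R3: 6.3617 km
  → nearest: R2 (2.2333 km)
Q2 at 50.9231°N, 1.2824°W:
  R1: 12.5234 km
  R2: 8.3846 km
  R3: 14.3007 km
  → nearest: R2 (8.3846 km)
Q3 at 50.9507°N, 1.3016°W:
  R1: 15.2108 km
  R2: 11.7368 km
  R3: 17.5473 km
  → nearest: R2 (11.7368 km)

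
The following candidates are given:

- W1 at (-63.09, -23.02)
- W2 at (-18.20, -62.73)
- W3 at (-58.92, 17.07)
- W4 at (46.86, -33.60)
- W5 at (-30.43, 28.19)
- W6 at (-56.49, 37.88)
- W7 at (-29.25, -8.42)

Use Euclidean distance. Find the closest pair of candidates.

W3 and W6

Pairwise distances:
W3–W6: √((2.43)² + (20.81)²) = √(5.9049 + 433.0561) = 20.95
W5–W6: √((-26.06)² + (9.69)²) = √(679.1236 + 93.8961) = 27.80
W3–W5: √((28.49)² + (11.12)²) = √(811.6801 + 123.6544) = 30.58
W5–W7: √((1.18)² + (-36.61)²) = √(1.3924 + 1340.2921) = 36.63
W1–W7: √((33.84)² + (14.60)²) = √(1145.1456 + 213.1600) = 36.86
W3–W7: √((29.67)² + (-25.49)²) = √(880.3089 + 649.7401) = 39.12
W1–W3: √((4.17)² + (40.09)²) = √(17.3889 + 1607.2081) = 40.31
W6–W7: √((27.24)² + (-46.30)²) = √(742.0176 + 2143.6900) = 53.72
W2–W7: √((-11.05)² + (54.31)²) = √(122.1025 + 2949.5761) = 55.42
W1–W2: √((44.89)² + (-39.71)²) = √(2015.1121 + 1576.8841) = 59.93
W1–W5: √((32.66)² + (51.21)²) = √(1066.6756 + 2622.4641) = 60.74
W1–W6: √((6.60)² + (60.90)²) = √(43.5600 + 3708.8100) = 61.26
W2–W4: √((65.06)² + (29.13)²) = √(4232.8036 + 848.5569) = 71.28
W4–W7: √((-76.11)² + (25.18)²) = √(5792.7321 + 634.0324) = 80.17
W2–W3: √((-40.72)² + (79.80)²) = √(1658.1184 + 6368.0400) = 89.59
W2–W5: √((-12.23)² + (90.92)²) = √(149.5729 + 8266.4464) = 91.74
W4–W5: √((-77.29)² + (61.79)²) = √(5973.7441 + 3818.0041) = 98.95
W2–W6: √((-38.29)² + (100.61)²) = √(1466.1241 + 10122.3721) = 107.65
W1–W4: √((109.95)² + (-10.58)²) = √(12089.0025 + 111.9364) = 110.46
W3–W4: √((105.78)² + (-50.67)²) = √(11189.4084 + 2567.4489) = 117.29
W4–W6: √((-103.35)² + (71.48)²) = √(10681.2225 + 5109.3904) = 125.66
Closest pair: W3–W6 at 20.95.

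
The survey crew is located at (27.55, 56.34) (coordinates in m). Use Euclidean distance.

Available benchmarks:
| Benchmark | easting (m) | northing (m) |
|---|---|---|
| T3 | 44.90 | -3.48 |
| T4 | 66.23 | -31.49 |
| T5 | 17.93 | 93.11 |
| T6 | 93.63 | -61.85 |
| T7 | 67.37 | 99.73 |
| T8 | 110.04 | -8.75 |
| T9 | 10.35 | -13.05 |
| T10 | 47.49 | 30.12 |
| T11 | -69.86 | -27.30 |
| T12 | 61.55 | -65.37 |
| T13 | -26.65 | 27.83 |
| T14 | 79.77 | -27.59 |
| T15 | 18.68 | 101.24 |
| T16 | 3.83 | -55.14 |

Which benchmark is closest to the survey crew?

Distances from (27.55, 56.34):
T3: 62.29 m
T4: 95.97 m
T5: 38.01 m
T6: 135.41 m
T7: 58.89 m
T8: 105.08 m
T9: 71.49 m
T10: 32.94 m
T11: 128.39 m
T12: 126.37 m
T13: 61.24 m
T14: 98.85 m
T15: 45.77 m
T16: 113.98 m
Minimum: T10 at 32.94 m.

T10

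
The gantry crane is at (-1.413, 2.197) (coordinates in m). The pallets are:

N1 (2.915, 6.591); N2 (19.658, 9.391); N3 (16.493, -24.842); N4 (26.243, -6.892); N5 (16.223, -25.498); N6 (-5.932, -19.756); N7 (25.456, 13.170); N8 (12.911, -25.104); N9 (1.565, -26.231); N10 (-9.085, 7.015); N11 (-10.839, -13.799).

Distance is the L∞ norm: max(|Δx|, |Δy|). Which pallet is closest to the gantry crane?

Distances from (-1.413, 2.197):
N1: max(|4.328|, |4.394|) = 4.394 m
N2: max(|21.071|, |7.194|) = 21.071 m
N3: max(|17.906|, |-27.039|) = 27.039 m
N4: max(|27.656|, |-9.089|) = 27.656 m
N5: max(|17.636|, |-27.695|) = 27.695 m
N6: max(|-4.519|, |-21.953|) = 21.953 m
N7: max(|26.869|, |10.973|) = 26.869 m
N8: max(|14.324|, |-27.301|) = 27.301 m
N9: max(|2.978|, |-28.428|) = 28.428 m
N10: max(|-7.672|, |4.818|) = 7.672 m
N11: max(|-9.426|, |-15.996|) = 15.996 m
Minimum: N1 at 4.394 m.

N1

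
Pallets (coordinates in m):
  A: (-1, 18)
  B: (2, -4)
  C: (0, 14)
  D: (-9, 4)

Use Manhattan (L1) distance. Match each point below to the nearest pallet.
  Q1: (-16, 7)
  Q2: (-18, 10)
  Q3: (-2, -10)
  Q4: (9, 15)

Q1 at (-16, 7):
  A: 26 m
  B: 29 m
  C: 23 m
  D: 10 m
  → nearest: D (10 m)
Q2 at (-18, 10):
  A: 25 m
  B: 34 m
  C: 22 m
  D: 15 m
  → nearest: D (15 m)
Q3 at (-2, -10):
  A: 29 m
  B: 10 m
  C: 26 m
  D: 21 m
  → nearest: B (10 m)
Q4 at (9, 15):
  A: 13 m
  B: 26 m
  C: 10 m
  D: 29 m
  → nearest: C (10 m)

Q1→D; Q2→D; Q3→B; Q4→C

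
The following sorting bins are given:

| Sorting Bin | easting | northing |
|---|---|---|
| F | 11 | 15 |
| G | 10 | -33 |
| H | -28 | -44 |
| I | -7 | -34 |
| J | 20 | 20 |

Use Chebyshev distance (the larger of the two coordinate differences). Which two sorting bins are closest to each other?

Pairwise distances:
F–G: 48
F–H: 59
F–I: 49
F–J: 9
G–H: 38
G–I: 17
G–J: 53
H–I: 21
H–J: 64
I–J: 54
Closest pair: F–J at 9.

F and J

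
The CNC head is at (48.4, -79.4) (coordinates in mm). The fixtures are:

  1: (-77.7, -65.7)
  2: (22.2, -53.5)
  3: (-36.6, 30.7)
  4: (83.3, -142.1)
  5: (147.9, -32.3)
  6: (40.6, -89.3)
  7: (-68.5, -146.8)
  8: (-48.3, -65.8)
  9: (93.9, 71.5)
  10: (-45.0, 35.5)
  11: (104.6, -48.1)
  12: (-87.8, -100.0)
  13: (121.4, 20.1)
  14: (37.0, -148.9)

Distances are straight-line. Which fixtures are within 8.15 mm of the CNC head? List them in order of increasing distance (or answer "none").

Distances from (48.4, -79.4):
1: 126.8 mm
2: 36.8 mm
3: 139.1 mm
4: 71.8 mm
5: 110.1 mm
6: 12.6 mm
7: 134.9 mm
8: 97.7 mm
9: 157.6 mm
10: 148.1 mm
11: 64.3 mm
12: 137.7 mm
13: 123.4 mm
14: 70.4 mm
Threshold 8.15 mm: none within range.

none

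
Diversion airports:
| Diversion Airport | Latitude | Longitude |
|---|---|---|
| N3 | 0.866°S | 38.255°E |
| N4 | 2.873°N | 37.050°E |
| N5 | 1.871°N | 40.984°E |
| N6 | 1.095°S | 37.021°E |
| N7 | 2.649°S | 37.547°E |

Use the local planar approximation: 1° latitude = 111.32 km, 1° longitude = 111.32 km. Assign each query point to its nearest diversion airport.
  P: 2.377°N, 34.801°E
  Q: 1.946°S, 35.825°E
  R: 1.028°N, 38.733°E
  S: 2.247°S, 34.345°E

P at 2.377°N, 34.801°E:
  N3: 527.417 km
  N4: 256.375 km
  N5: 690.593 km
  N6: 458.757 km
  N7: 637.556 km
  → nearest: N4 (256.375 km)
Q at 1.946°S, 35.825°E:
  N3: 296.021 km
  N4: 553.512 km
  N5: 714.400 km
  N6: 163.402 km
  N7: 207.052 km
  → nearest: N6 (163.402 km)
R at 1.028°N, 38.733°E:
  N3: 217.451 km
  N4: 278.000 km
  N5: 267.577 km
  N6: 303.601 km
  N7: 430.089 km
  → nearest: N3 (217.451 km)
S at 2.247°S, 34.345°E:
  N3: 461.613 km
  N4: 644.613 km
  N5: 869.681 km
  N6: 324.323 km
  N7: 359.245 km
  → nearest: N6 (324.323 km)

P→N4; Q→N6; R→N3; S→N6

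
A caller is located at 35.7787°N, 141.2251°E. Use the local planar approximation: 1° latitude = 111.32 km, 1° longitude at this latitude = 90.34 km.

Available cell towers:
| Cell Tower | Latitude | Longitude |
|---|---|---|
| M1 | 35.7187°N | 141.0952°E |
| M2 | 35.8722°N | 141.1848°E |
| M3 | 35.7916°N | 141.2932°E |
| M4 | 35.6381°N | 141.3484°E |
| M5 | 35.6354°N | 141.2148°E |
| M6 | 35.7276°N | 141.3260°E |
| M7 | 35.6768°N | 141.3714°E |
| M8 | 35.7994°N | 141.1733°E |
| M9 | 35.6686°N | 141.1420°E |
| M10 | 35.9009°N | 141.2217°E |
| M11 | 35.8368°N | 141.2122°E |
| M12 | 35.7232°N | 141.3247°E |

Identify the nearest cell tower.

Distances from 35.7787°N, 141.2251°E:
M1: 13.5028 km
M2: 11.0268 km
M3: 6.3175 km
M4: 19.2106 km
M5: 15.9793 km
M6: 10.7446 km
M7: 17.4172 km
M8: 5.2162 km
M9: 14.3728 km
M10: 13.6068 km
M11: 6.5718 km
M12: 10.9148 km
Minimum: M8 at 5.2162 km.

M8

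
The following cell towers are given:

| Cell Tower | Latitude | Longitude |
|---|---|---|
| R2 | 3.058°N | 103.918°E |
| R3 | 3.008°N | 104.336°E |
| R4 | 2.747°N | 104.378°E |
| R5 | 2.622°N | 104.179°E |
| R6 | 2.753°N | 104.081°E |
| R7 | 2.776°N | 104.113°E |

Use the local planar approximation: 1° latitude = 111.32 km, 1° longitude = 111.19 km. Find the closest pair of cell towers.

R6 and R7

Pairwise distances:
R2–R3: √((-0.050·111.32)² + (0.418·111.19)²) = √(30.98036 + 2160.15057) = 46.810 km
R2–R4: √((-0.311·111.32)² + (0.460·111.19)²) = √(1198.58041 + 2616.05653) = 61.763 km
R2–R5: √((-0.436·111.32)² + (0.261·111.19)²) = √(2355.69670 + 842.19464) = 56.550 km
R2–R6: √((-0.305·111.32)² + (0.163·111.19)²) = √(1152.77905 + 328.47829) = 38.487 km
R2–R7: √((-0.282·111.32)² + (0.195·111.19)²) = √(985.47273 + 470.11129) = 38.152 km
R3–R4: √((-0.261·111.32)² + (0.042·111.19)²) = √(844.16513 + 21.80871) = 29.427 km
R3–R5: √((-0.386·111.32)² + (-0.157·111.19)²) = √(1846.37965 + 304.74091) = 46.380 km
R3–R6: √((-0.255·111.32)² + (-0.255·111.19)²) = √(805.79906 + 803.91813) = 40.121 km
R3–R7: √((-0.232·111.32)² + (-0.223·111.19)²) = √(666.99467 + 614.81037) = 35.802 km
R4–R5: √((-0.125·111.32)² + (-0.199·111.19)²) = √(193.62722 + 489.59572) = 26.139 km
R4–R6: √((0.006·111.32)² + (-0.297·111.19)²) = √(0.44612 + 1090.54693) = 33.030 km
R4–R7: √((0.029·111.32)² + (-0.265·111.19)²) = √(10.42179 + 868.20685) = 29.642 km
R5–R6: √((0.131·111.32)² + (-0.098·111.19)²) = √(212.66156 + 118.73633) = 18.204 km
R5–R7: √((0.154·111.32)² + (-0.066·111.19)²) = √(293.89205 + 53.85417) = 18.648 km
R6–R7: √((0.023·111.32)² + (0.032·111.19)²) = √(6.55544 + 12.65993) = 4.384 km
Closest pair: R6–R7 at 4.384 km.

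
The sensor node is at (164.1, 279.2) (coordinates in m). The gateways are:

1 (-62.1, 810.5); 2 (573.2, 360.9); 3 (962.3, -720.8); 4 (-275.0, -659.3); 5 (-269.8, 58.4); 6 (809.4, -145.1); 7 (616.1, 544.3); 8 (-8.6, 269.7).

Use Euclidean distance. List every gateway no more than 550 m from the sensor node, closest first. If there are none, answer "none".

Distances from (164.1, 279.2):
1: 577.4 m
2: 417.2 m
3: 1279.5 m
4: 1036.1 m
5: 486.8 m
6: 772.3 m
7: 524.0 m
8: 173.0 m
Threshold 550 m: 8 (173.0 m), 2 (417.2 m), 5 (486.8 m), 7 (524.0 m) are within range.

8, 2, 5, 7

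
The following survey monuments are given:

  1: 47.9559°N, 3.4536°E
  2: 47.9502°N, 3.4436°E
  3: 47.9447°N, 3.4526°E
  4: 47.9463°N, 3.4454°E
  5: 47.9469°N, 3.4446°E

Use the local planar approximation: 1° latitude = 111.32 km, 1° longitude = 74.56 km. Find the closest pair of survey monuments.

4 and 5

Pairwise distances:
4–5: 0.0895 km
2–5: 0.3748 km
2–4: 0.4544 km
3–4: 0.5656 km
3–5: 0.6448 km
2–3: 0.9084 km
1–2: 0.9791 km
1–5: 1.2058 km
1–4: 1.2312 km
1–3: 1.2490 km
Closest pair: 4–5 at 0.0895 km.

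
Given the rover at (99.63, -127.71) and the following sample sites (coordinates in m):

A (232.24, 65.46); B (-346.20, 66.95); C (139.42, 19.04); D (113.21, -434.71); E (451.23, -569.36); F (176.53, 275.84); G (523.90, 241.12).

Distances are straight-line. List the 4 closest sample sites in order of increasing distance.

C, A, D, F

Distances from (99.63, -127.71):
A: 234.31 m
B: 486.47 m
C: 152.05 m
D: 307.30 m
E: 564.52 m
F: 410.81 m
G: 562.17 m
Sorted: C (152.05 m) < A (234.31 m) < D (307.30 m) < F (410.81 m) < B (486.47 m) < G (562.17 m) < …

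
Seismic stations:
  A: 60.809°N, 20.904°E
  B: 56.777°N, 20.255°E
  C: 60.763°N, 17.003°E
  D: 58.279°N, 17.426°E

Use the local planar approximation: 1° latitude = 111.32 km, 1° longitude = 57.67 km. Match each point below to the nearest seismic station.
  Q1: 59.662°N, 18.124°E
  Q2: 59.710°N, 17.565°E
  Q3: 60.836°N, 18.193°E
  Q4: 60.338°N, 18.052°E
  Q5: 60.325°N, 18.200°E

Q1 at 59.662°N, 18.124°E:
  A: √((1.147·111.32)² + (2.780·57.67)²) = √(16303.21407 + 25703.33607) = 204.955 km
  B: √((-2.885·111.32)² + (2.131·57.67)²) = √(103142.58943 + 15103.12449) = 343.869 km
  C: √((1.101·111.32)² + (-1.121·57.67)²) = √(15021.76741 + 4179.37295) = 138.568 km
  D: √((-1.383·111.32)² + (-0.698·57.67)²) = √(23702.31445 + 1620.35714) = 159.131 km
  → nearest: C (138.568 km)
Q2 at 59.710°N, 17.565°E:
  A: √((1.099·111.32)² + (3.339·57.67)²) = √(14967.24198 + 37079.40367) = 228.137 km
  B: √((-2.933·111.32)² + (2.690·57.67)²) = √(106603.26868 + 24066.03050) = 361.482 km
  C: √((1.053·111.32)² + (-0.562·57.67)²) = √(13740.51902 + 1050.44310) = 121.618 km
  D: √((-1.431·111.32)² + (-0.139·57.67)²) = √(25376.14591 + 64.25834) = 159.500 km
  → nearest: C (121.618 km)
Q3 at 60.836°N, 18.193°E:
  A: √((-0.027·111.32)² + (2.711·57.67)²) = √(9.03387 + 24443.24934) = 156.372 km
  B: √((-4.059·111.32)² + (2.062·57.67)²) = √(204166.50666 + 14140.90565) = 467.234 km
  C: √((-0.073·111.32)² + (-1.190·57.67)²) = √(66.03773 + 4709.70631) = 69.107 km
  D: √((-2.557·111.32)² + (-0.767·57.67)²) = √(81022.91265 + 1956.54856) = 288.062 km
  → nearest: C (69.107 km)
Q4 at 60.338°N, 18.052°E:
  A: √((0.471·111.32)² + (2.852·57.67)²) = √(2749.08526 + 27051.97299) = 172.630 km
  B: √((-3.561·111.32)² + (2.203·57.67)²) = √(157141.30037 + 16140.94275) = 416.272 km
  C: √((0.425·111.32)² + (-1.049·57.67)²) = √(2238.33072 + 3659.74545) = 76.799 km
  D: √((-2.059·111.32)² + (-0.626·57.67)²) = √(52536.25225 + 1303.31253) = 232.034 km
  → nearest: C (76.799 km)
Q5 at 60.325°N, 18.200°E:
  A: √((0.484·111.32)² + (2.704·57.67)²) = √(2902.93371 + 24317.18380) = 164.985 km
  B: √((-3.548·111.32)² + (2.055·57.67)²) = √(155996.05574 + 14045.05859) = 412.360 km
  C: √((0.438·111.32)² + (-1.197·57.67)²) = √(2377.35817 + 4765.27758) = 84.514 km
  D: √((-2.046·111.32)² + (-0.774·57.67)²) = √(51874.94557 + 1992.42427) = 232.093 km
  → nearest: C (84.514 km)

Q1→C; Q2→C; Q3→C; Q4→C; Q5→C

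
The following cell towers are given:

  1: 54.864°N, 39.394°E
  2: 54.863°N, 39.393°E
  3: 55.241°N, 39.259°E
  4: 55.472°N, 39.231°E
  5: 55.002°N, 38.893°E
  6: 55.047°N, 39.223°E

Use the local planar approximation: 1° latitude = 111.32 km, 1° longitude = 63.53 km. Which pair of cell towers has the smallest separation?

1 and 2

Pairwise distances:
1–2: √((-0.001·111.32)² + (-0.001·63.53)²) = √(0.01239 + 0.00404) = 0.128 km
5–6: √((0.045·111.32)² + (0.330·63.53)²) = √(25.09409 + 439.52703) = 21.555 km
3–6: √((-0.194·111.32)² + (-0.036·63.53)²) = √(466.39067 + 5.23073) = 21.717 km
1–6: √((0.183·111.32)² + (-0.171·63.53)²) = √(415.00046 + 118.01846) = 23.087 km
2–6: √((0.184·111.32)² + (-0.170·63.53)²) = √(419.54837 + 116.64216) = 23.156 km
3–4: √((0.231·111.32)² + (-0.028·63.53)²) = √(661.25711 + 3.16427) = 25.776 km
2–5: √((0.139·111.32)² + (-0.500·63.53)²) = √(239.42858 + 1009.01522) = 35.333 km
3–5: √((-0.239·111.32)² + (-0.366·63.53)²) = √(707.85157 + 540.65457) = 35.334 km
1–5: √((0.138·111.32)² + (-0.501·63.53)²) = √(235.99596 + 1013.05532) = 35.342 km
1–3: √((0.377·111.32)² + (-0.135·63.53)²) = √(1761.28281 + 73.55721) = 42.835 km
2–3: √((0.378·111.32)² + (-0.134·63.53)²) = √(1770.63887 + 72.47151) = 42.931 km
4–6: √((-0.425·111.32)² + (-0.008·63.53)²) = √(2238.33072 + 0.25831) = 47.314 km
4–5: √((-0.470·111.32)² + (-0.338·63.53)²) = √(2737.42426 + 461.09574) = 56.555 km
1–4: √((0.608·111.32)² + (-0.163·63.53)²) = √(4580.92893 + 107.23410) = 68.470 km
2–4: √((0.609·111.32)² + (-0.162·63.53)²) = √(4596.01017 + 105.92238) = 68.571 km
Closest pair: 1–2 at 0.128 km.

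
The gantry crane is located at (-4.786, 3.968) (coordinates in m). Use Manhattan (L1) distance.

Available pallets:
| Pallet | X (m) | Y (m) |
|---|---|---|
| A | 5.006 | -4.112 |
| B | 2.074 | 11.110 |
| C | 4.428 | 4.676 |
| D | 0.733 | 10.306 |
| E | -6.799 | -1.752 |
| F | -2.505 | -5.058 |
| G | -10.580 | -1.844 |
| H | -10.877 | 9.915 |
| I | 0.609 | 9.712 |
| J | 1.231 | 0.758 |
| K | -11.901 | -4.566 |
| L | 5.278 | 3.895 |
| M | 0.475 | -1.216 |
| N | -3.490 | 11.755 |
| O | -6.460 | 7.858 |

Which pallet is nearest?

O

Distances from (-4.786, 3.968):
A: |9.792| + |-8.080| = 9.792 + 8.080 = 17.872 m
B: |6.860| + |7.142| = 6.860 + 7.142 = 14.002 m
C: |9.214| + |0.708| = 9.214 + 0.708 = 9.922 m
D: |5.519| + |6.338| = 5.519 + 6.338 = 11.857 m
E: |-2.013| + |-5.720| = 2.013 + 5.720 = 7.733 m
F: |2.281| + |-9.026| = 2.281 + 9.026 = 11.307 m
G: |-5.794| + |-5.812| = 5.794 + 5.812 = 11.606 m
H: |-6.091| + |5.947| = 6.091 + 5.947 = 12.038 m
I: |5.395| + |5.744| = 5.395 + 5.744 = 11.139 m
J: |6.017| + |-3.210| = 6.017 + 3.210 = 9.227 m
K: |-7.115| + |-8.534| = 7.115 + 8.534 = 15.649 m
L: |10.064| + |-0.073| = 10.064 + 0.073 = 10.137 m
M: |5.261| + |-5.184| = 5.261 + 5.184 = 10.445 m
N: |1.296| + |7.787| = 1.296 + 7.787 = 9.083 m
O: |-1.674| + |3.890| = 1.674 + 3.890 = 5.564 m
Minimum: O at 5.564 m.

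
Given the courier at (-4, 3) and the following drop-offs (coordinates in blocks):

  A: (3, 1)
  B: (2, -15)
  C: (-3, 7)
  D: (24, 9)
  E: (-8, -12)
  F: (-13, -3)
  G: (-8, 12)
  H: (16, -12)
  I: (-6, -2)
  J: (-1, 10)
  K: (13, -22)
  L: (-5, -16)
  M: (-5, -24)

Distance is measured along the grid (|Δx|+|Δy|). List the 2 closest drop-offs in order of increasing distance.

Distances from (-4, 3):
A: |7| + |-2| = 7 + 2 = 9 blocks
B: |6| + |-18| = 6 + 18 = 24 blocks
C: |1| + |4| = 1 + 4 = 5 blocks
D: |28| + |6| = 28 + 6 = 34 blocks
E: |-4| + |-15| = 4 + 15 = 19 blocks
F: |-9| + |-6| = 9 + 6 = 15 blocks
G: |-4| + |9| = 4 + 9 = 13 blocks
H: |20| + |-15| = 20 + 15 = 35 blocks
I: |-2| + |-5| = 2 + 5 = 7 blocks
J: |3| + |7| = 3 + 7 = 10 blocks
K: |17| + |-25| = 17 + 25 = 42 blocks
L: |-1| + |-19| = 1 + 19 = 20 blocks
M: |-1| + |-27| = 1 + 27 = 28 blocks
Sorted: C (5 blocks) < I (7 blocks) < A (9 blocks) < J (10 blocks) < …

C, I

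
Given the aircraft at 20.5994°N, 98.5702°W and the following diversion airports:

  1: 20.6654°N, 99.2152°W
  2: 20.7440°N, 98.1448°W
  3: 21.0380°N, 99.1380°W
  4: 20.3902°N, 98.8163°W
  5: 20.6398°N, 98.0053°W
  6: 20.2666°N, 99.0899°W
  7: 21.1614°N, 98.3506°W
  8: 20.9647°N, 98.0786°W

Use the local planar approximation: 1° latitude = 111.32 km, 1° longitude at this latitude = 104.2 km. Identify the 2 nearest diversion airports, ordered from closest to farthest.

Distances from 20.5994°N, 98.5702°W:
1: √((0.0660·111.32)² + (-0.6450·104.2)²) = √(53.980172 + 4517.049681) = 67.6094 km
2: √((0.1446·111.32)² + (0.4254·104.2)²) = √(259.109288 + 1964.854560) = 47.1589 km
3: √((0.4386·111.32)² + (-0.5678·104.2)²) = √(2383.875938 + 3500.468826) = 76.7095 km
4: √((-0.2092·111.32)² + (-0.2461·104.2)²) = √(542.337651 + 657.595247) = 34.6400 km
5: √((0.0404·111.32)² + (0.5649·104.2)²) = √(20.225959 + 3464.803324) = 59.0341 km
6: √((-0.3328·111.32)² + (-0.5197·104.2)²) = √(1372.502141 + 2932.519250) = 65.6127 km
7: √((0.5620·111.32)² + (0.2196·104.2)²) = √(3913.983824 + 523.600569) = 66.6152 km
8: √((0.3653·111.32)² + (0.4916·104.2)²) = √(1653.658166 + 2623.971939) = 65.4036 km
Sorted: 4 (34.6400 km) < 2 (47.1589 km) < 5 (59.0341 km) < 8 (65.4036 km) < …

4, 2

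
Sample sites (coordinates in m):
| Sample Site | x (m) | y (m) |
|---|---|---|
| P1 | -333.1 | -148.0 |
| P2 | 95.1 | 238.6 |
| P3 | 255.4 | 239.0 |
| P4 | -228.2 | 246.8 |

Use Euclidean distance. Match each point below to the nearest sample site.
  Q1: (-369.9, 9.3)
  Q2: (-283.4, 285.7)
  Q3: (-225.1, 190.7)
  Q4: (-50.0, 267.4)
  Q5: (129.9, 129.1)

Q1 at (-369.9, 9.3):
  P1: 161.5 m
  P2: 518.5 m
  P3: 666.2 m
  P4: 276.6 m
  → nearest: P1 (161.5 m)
Q2 at (-283.4, 285.7):
  P1: 436.5 m
  P2: 381.4 m
  P3: 540.8 m
  P4: 67.5 m
  → nearest: P4 (67.5 m)
Q3 at (-225.1, 190.7):
  P1: 355.5 m
  P2: 323.8 m
  P3: 482.9 m
  P4: 56.2 m
  → nearest: P4 (56.2 m)
Q4 at (-50.0, 267.4):
  P1: 502.7 m
  P2: 147.9 m
  P3: 306.7 m
  P4: 179.4 m
  → nearest: P2 (147.9 m)
Q5 at (129.9, 129.1):
  P1: 539.6 m
  P2: 114.9 m
  P3: 166.8 m
  P4: 376.9 m
  → nearest: P2 (114.9 m)

Q1→P1; Q2→P4; Q3→P4; Q4→P2; Q5→P2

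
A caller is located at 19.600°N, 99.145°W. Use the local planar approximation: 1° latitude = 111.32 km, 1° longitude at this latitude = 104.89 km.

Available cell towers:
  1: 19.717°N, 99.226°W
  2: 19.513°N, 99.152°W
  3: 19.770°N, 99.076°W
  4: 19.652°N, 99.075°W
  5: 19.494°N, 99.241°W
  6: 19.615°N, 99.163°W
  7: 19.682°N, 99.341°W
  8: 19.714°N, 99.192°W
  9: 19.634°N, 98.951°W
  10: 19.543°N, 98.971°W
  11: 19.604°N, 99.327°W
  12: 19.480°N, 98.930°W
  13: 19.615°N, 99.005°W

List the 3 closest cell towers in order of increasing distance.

6, 4, 2

Distances from 19.600°N, 99.145°W:
1: 15.551 km
2: 9.713 km
3: 20.261 km
4: 9.350 km
5: 15.512 km
6: 2.520 km
7: 22.494 km
8: 13.614 km
9: 20.698 km
10: 19.322 km
11: 19.095 km
12: 26.211 km
13: 14.779 km
Sorted: 6 (2.520 km) < 4 (9.350 km) < 2 (9.713 km) < 8 (13.614 km) < 13 (14.779 km) < …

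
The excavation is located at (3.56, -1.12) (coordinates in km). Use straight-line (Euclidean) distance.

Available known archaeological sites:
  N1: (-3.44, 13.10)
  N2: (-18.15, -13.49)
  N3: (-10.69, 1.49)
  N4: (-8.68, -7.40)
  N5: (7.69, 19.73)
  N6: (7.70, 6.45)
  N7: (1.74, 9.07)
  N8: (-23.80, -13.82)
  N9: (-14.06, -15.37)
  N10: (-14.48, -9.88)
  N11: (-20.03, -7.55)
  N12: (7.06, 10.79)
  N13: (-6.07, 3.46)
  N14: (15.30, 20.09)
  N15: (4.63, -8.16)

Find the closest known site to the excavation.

Distances from (3.56, -1.12):
N1: √((-7.00)² + (14.22)²) = √(49.0000 + 202.2084) = 15.85 km
N2: √((-21.71)² + (-12.37)²) = √(471.3241 + 153.0169) = 24.99 km
N3: √((-14.25)² + (2.61)²) = √(203.0625 + 6.8121) = 14.49 km
N4: √((-12.24)² + (-6.28)²) = √(149.8176 + 39.4384) = 13.76 km
N5: √((4.13)² + (20.85)²) = √(17.0569 + 434.7225) = 21.26 km
N6: √((4.14)² + (7.57)²) = √(17.1396 + 57.3049) = 8.63 km
N7: √((-1.82)² + (10.19)²) = √(3.3124 + 103.8361) = 10.35 km
N8: √((-27.36)² + (-12.70)²) = √(748.5696 + 161.2900) = 30.16 km
N9: √((-17.62)² + (-14.25)²) = √(310.4644 + 203.0625) = 22.66 km
N10: √((-18.04)² + (-8.76)²) = √(325.4416 + 76.7376) = 20.05 km
N11: √((-23.59)² + (-6.43)²) = √(556.4881 + 41.3449) = 24.45 km
N12: √((3.50)² + (11.91)²) = √(12.2500 + 141.8481) = 12.41 km
N13: √((-9.63)² + (4.58)²) = √(92.7369 + 20.9764) = 10.66 km
N14: √((11.74)² + (21.21)²) = √(137.8276 + 449.8641) = 24.24 km
N15: √((1.07)² + (-7.04)²) = √(1.1449 + 49.5616) = 7.12 km
Minimum: N15 at 7.12 km.

N15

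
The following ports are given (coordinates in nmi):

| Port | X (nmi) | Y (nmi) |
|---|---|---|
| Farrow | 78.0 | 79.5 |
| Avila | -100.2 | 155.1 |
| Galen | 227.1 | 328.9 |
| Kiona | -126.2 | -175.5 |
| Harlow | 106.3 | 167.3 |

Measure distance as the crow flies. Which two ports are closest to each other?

Farrow and Harlow

Pairwise distances:
Farrow–Harlow: √((28.3)² + (87.8)²) = √(800.890 + 7708.840) = 92.2 nmi
Farrow–Avila: √((-178.2)² + (75.6)²) = √(31755.240 + 5715.360) = 193.6 nmi
Galen–Harlow: √((-120.8)² + (-161.6)²) = √(14592.640 + 26114.560) = 201.8 nmi
Avila–Harlow: √((206.5)² + (12.2)²) = √(42642.250 + 148.840) = 206.9 nmi
Farrow–Galen: √((149.1)² + (249.4)²) = √(22230.810 + 62200.360) = 290.6 nmi
Farrow–Kiona: √((-204.2)² + (-255.0)²) = √(41697.640 + 65025.000) = 326.7 nmi
Avila–Kiona: √((-26.0)² + (-330.6)²) = √(676.000 + 109296.360) = 331.6 nmi
Avila–Galen: √((327.3)² + (173.8)²) = √(107125.290 + 30206.440) = 370.6 nmi
Kiona–Harlow: √((232.5)² + (342.8)²) = √(54056.250 + 117511.840) = 414.2 nmi
Galen–Kiona: √((-353.3)² + (-504.4)²) = √(124820.890 + 254419.360) = 615.8 nmi
Closest pair: Farrow–Harlow at 92.2 nmi.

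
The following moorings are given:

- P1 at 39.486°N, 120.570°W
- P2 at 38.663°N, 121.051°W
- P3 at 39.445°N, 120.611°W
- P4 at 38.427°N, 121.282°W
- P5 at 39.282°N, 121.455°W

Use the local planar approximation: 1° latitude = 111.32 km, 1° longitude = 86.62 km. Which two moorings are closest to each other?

P1 and P3

Pairwise distances:
P1–P2: √((-0.823·111.32)² + (-0.481·86.62)²) = √(8393.55742 + 1735.90723) = 100.645 km
P1–P3: √((-0.041·111.32)² + (-0.041·86.62)²) = √(20.83119 + 12.61258) = 5.783 km
P1–P4: √((-1.059·111.32)² + (-0.712·86.62)²) = √(13897.55225 + 3803.61320) = 133.046 km
P1–P5: √((-0.204·111.32)² + (-0.885·86.62)²) = √(515.71140 + 5876.55629) = 79.952 km
P2–P3: √((0.782·111.32)² + (0.440·86.62)²) = √(7578.09249 + 1452.58552) = 95.030 km
P2–P4: √((-0.236·111.32)² + (-0.231·86.62)²) = √(690.19276 + 400.36889) = 33.024 km
P2–P5: √((0.619·111.32)² + (-0.404·86.62)²) = √(4748.18567 + 1224.61363) = 77.284 km
P3–P4: √((-1.018·111.32)² + (-0.671·86.62)²) = √(12842.27458 + 3378.16921) = 127.360 km
P3–P5: √((-0.163·111.32)² + (-0.844·86.62)²) = √(329.24683 + 5344.67439) = 75.325 km
P4–P5: √((0.855·111.32)² + (-0.173·86.62)²) = √(9058.96590 + 224.55802) = 96.351 km
Closest pair: P1–P3 at 5.783 km.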